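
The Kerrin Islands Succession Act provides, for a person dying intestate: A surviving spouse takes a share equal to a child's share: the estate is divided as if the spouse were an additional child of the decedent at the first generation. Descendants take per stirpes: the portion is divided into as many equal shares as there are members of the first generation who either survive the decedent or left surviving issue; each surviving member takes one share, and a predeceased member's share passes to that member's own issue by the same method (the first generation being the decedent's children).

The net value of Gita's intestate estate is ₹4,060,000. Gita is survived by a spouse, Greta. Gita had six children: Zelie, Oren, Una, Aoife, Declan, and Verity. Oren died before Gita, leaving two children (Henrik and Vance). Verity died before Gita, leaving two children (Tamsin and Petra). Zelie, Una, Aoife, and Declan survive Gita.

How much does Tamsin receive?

The spouse counts as an additional share at the children's level, so there are 7 primary shares of ₹580,000. Greta takes one such share (₹580,000).
The children's combined portion (₹3,480,000) is divided into 6 shares of ₹580,000: Zelie, Una, Aoife, and Declan each take ₹580,000; Oren's ₹580,000 share passes to Oren's issue; Verity's ₹580,000 share passes to Verity's issue.
Oren's share (₹580,000) is divided into 2 shares of ₹290,000: Henrik and Vance each take ₹290,000.
Verity's share (₹580,000) is divided into 2 shares of ₹290,000: Tamsin and Petra each take ₹290,000.

Tamsin receives ₹290,000.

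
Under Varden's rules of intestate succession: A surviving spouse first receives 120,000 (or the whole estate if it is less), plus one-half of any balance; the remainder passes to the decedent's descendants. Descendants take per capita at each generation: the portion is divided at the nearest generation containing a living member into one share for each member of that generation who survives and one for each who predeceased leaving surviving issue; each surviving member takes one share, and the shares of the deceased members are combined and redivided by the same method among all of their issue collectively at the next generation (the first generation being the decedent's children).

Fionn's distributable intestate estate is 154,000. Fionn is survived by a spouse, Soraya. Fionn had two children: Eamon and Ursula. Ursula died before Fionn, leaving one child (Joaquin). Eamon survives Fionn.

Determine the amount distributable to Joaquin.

Joaquin receives 8,500.

Soraya first takes 120,000, leaving a balance of 34,000. Soraya then takes one-half of the balance (17,000), for a total of 137,000. The remaining 17,000 passes to the descendants.
The descendants' portion (17,000) is divided at the children's generation into 2 shares of 8,500. Eamon takes 8,500. The remaining share for the deceased Ursula (8,500) is carried to the next generation.
That pool (8,500) passes entirely to Joaquin, the sole taker at the grandchildren's generation.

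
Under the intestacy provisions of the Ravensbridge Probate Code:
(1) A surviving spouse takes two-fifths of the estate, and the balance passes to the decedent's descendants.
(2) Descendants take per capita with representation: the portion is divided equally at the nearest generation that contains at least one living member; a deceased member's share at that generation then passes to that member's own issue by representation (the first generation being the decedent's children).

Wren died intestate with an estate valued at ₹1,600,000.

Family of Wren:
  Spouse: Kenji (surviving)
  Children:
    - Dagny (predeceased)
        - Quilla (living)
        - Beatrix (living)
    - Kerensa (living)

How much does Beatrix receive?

Beatrix receives ₹240,000.

Kenji takes two-fifths of ₹1,600,000 = ₹640,000. The remaining ₹960,000 passes to the descendants.
The descendants' portion (₹960,000) is divided into 2 shares of ₹480,000: Kerensa takes ₹480,000; Dagny's ₹480,000 share passes to Dagny's issue.
Dagny's share (₹480,000) is divided into 2 shares of ₹240,000: Quilla and Beatrix each take ₹240,000.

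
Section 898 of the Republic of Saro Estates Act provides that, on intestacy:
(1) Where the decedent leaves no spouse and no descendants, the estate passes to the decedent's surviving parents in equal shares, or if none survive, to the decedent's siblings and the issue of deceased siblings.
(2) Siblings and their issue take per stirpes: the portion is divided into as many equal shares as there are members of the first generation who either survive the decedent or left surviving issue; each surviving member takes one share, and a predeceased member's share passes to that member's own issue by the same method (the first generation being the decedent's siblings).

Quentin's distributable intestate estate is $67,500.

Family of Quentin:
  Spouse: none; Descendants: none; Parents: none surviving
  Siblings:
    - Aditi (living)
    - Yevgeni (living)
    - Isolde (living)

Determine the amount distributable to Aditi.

The entire $67,500 passes to the siblings and their issue.
That amount ($67,500) is divided into 3 shares of $22,500: Aditi, Yevgeni, and Isolde each take $22,500.

Aditi receives $22,500.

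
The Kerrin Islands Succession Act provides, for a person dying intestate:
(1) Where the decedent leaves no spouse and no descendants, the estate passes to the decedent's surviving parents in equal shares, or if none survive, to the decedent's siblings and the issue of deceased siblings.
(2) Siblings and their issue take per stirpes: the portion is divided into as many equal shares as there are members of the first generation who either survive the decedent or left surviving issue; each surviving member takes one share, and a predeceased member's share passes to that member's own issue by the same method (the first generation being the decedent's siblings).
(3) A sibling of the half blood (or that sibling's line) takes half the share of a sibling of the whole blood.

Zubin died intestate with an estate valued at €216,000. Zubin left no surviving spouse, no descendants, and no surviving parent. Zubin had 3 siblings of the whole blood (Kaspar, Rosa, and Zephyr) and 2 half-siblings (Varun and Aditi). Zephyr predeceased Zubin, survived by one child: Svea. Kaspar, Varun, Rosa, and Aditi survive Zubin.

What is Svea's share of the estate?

The entire €216,000 passes to the siblings and their issue.
Counting each half-blood sibling's line as half a unit, there are 4 units in €216,000, so one unit is €54,000. Whole-blood lines (Kaspar, Rosa, and Zephyr) take €54,000 each; half-blood lines (Varun and Aditi) take €27,000 each.
Zephyr's share (€54,000) passes entirely to Svea.

Svea receives €54,000.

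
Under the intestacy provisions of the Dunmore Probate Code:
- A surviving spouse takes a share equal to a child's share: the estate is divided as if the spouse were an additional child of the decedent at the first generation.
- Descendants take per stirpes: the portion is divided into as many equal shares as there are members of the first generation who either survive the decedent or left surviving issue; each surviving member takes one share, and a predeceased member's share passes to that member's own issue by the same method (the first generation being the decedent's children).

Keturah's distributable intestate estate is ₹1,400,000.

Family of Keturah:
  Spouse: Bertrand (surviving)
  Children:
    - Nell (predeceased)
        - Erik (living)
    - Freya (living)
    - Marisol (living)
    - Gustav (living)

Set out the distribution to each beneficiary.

The spouse counts as an additional share at the children's level, so there are 5 primary shares of ₹280,000. Bertrand takes one such share (₹280,000).
The children's combined portion (₹1,120,000) is divided into 4 shares of ₹280,000: Freya, Marisol, and Gustav each take ₹280,000; Nell's ₹280,000 share passes to Nell's issue.
Nell's share (₹280,000) passes entirely to Erik.

Bertrand: ₹280,000; Erik: ₹280,000; Freya: ₹280,000; Marisol: ₹280,000; Gustav: ₹280,000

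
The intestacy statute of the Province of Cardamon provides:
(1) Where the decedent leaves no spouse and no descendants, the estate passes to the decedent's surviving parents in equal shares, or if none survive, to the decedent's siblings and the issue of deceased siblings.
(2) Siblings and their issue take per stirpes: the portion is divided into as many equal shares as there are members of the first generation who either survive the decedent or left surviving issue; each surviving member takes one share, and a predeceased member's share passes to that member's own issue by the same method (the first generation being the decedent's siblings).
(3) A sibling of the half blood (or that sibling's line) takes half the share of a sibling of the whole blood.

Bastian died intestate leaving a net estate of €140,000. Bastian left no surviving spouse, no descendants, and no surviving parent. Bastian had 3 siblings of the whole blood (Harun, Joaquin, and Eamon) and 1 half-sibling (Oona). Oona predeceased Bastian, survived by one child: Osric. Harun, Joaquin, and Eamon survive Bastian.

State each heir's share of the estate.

Harun: €40,000; Osric: €20,000; Joaquin: €40,000; Eamon: €40,000

The entire €140,000 passes to the siblings and their issue.
Counting each half-blood sibling's line as half a unit, there are 7/2 units in €140,000, so one unit is €40,000. Whole-blood lines (Harun, Joaquin, and Eamon) take €40,000 each; half-blood lines (Oona) take €20,000 each.
Oona's share (€20,000) passes entirely to Osric.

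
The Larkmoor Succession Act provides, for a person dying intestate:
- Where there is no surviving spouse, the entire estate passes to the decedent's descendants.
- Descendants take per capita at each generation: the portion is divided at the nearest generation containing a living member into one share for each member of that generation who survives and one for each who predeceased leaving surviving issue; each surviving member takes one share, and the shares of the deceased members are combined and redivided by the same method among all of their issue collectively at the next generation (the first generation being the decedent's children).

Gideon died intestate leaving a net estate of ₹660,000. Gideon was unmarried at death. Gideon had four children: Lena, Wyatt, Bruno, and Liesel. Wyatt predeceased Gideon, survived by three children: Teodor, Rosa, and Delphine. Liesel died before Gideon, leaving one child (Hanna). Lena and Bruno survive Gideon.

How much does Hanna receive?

The entire ₹660,000 passes to the descendants.
That amount (₹660,000) is divided at the children's generation into 4 shares of ₹165,000. Lena and Bruno each take ₹165,000. The 2 shares of the deceased (Wyatt and Liesel) are combined into a pool of ₹330,000.
That pool (₹330,000) is divided at the grandchildren's generation equally among Teodor, Rosa, Delphine, and Hanna: ₹82,500 each.

Hanna receives ₹82,500.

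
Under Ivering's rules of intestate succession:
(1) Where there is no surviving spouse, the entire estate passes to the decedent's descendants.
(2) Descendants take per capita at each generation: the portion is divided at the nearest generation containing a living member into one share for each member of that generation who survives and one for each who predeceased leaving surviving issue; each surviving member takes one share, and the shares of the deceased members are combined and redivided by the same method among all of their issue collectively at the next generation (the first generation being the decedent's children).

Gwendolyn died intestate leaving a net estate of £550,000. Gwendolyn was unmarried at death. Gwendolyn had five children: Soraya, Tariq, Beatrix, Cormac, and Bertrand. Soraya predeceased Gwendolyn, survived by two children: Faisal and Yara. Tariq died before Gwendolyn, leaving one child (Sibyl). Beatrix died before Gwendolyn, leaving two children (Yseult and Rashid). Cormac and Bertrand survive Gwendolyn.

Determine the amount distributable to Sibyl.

The entire £550,000 passes to the descendants.
That amount (£550,000) is divided at the children's generation into 5 shares of £110,000. Cormac and Bertrand each take £110,000. The 3 shares of the deceased (Soraya, Tariq, and Beatrix) are combined into a pool of £330,000.
That pool (£330,000) is divided at the grandchildren's generation equally among Faisal, Yara, Sibyl, Yseult, and Rashid: £66,000 each.

Sibyl receives £66,000.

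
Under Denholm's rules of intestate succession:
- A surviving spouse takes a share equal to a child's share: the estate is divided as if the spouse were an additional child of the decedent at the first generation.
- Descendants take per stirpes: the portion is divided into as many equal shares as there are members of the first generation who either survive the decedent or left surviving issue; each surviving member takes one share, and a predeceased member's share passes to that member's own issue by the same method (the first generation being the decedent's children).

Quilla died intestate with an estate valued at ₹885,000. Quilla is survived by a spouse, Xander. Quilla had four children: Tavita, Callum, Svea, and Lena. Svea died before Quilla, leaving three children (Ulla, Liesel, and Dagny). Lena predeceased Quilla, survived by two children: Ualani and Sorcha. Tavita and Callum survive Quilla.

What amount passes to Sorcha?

Sorcha receives ₹88,500.

The spouse counts as an additional share at the children's level, so there are 5 primary shares of ₹177,000. Xander takes one such share (₹177,000).
The children's combined portion (₹708,000) is divided into 4 shares of ₹177,000: Tavita and Callum each take ₹177,000; Svea's ₹177,000 share passes to Svea's issue; Lena's ₹177,000 share passes to Lena's issue.
Svea's share (₹177,000) is divided into 3 shares of ₹59,000: Ulla, Liesel, and Dagny each take ₹59,000.
Lena's share (₹177,000) is divided into 2 shares of ₹88,500: Ualani and Sorcha each take ₹88,500.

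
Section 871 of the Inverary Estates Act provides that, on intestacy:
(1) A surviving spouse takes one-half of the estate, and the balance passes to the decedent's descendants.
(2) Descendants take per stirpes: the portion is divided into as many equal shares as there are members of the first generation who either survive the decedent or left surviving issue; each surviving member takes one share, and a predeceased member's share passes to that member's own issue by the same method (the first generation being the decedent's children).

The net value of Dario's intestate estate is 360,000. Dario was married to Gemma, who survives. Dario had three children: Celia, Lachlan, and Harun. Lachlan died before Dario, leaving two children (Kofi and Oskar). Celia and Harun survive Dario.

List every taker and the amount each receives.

Gemma: 180,000; Celia: 60,000; Kofi: 30,000; Oskar: 30,000; Harun: 60,000

Gemma takes one-half of 360,000 = 180,000. The remaining 180,000 passes to the descendants.
The descendants' portion (180,000) is divided into 3 shares of 60,000: Celia and Harun each take 60,000; Lachlan's 60,000 share passes to Lachlan's issue.
Lachlan's share (60,000) is divided into 2 shares of 30,000: Kofi and Oskar each take 30,000.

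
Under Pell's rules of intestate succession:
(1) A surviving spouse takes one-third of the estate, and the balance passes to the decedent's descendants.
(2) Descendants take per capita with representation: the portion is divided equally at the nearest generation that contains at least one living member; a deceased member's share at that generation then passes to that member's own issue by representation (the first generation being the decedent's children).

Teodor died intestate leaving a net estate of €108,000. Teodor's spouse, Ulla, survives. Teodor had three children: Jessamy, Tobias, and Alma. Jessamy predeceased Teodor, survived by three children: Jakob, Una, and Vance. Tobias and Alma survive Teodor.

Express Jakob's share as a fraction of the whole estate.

Jakob receives 2/27 of the estate.

Ulla takes one-third of €108,000 = €36,000. The remaining €72,000 passes to the descendants.
The descendants' portion (€72,000) is divided into 3 shares of €24,000: Tobias and Alma each take €24,000; Jessamy's €24,000 share passes to Jessamy's issue.
Jessamy's share (€24,000) is divided into 3 shares of €8,000: Jakob, Una, and Vance each take €8,000.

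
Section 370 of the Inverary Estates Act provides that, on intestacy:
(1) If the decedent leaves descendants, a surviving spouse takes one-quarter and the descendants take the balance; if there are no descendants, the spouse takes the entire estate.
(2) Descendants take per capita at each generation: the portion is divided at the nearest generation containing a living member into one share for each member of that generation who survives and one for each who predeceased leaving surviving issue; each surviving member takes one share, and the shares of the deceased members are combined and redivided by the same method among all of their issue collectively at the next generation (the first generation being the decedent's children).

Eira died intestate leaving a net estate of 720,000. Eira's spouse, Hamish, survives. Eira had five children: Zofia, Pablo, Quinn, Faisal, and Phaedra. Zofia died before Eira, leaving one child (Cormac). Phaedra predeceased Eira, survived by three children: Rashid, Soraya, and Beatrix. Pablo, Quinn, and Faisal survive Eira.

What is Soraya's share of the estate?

Hamish takes one-quarter of 720,000 = 180,000. The remaining 540,000 passes to the descendants.
The descendants' portion (540,000) is divided at the children's generation into 5 shares of 108,000. Pablo, Quinn, and Faisal each take 108,000. The 2 shares of the deceased (Zofia and Phaedra) are combined into a pool of 216,000.
That pool (216,000) is divided at the grandchildren's generation equally among Cormac, Rashid, Soraya, and Beatrix: 54,000 each.

Soraya receives 54,000.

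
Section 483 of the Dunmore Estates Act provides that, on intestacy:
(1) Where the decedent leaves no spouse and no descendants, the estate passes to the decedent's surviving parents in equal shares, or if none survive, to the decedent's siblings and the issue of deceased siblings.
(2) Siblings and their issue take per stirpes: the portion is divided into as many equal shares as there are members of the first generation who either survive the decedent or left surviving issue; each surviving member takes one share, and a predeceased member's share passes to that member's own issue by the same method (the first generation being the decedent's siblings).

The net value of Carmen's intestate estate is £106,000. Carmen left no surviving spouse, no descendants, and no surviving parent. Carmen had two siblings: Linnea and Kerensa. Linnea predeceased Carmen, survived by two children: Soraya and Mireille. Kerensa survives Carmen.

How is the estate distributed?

The entire £106,000 passes to the siblings and their issue.
That amount (£106,000) is divided into 2 shares of £53,000: Kerensa takes £53,000; Linnea's £53,000 share passes to Linnea's issue.
Linnea's share (£53,000) is divided into 2 shares of £26,500: Soraya and Mireille each take £26,500.

Soraya: £26,500; Mireille: £26,500; Kerensa: £53,000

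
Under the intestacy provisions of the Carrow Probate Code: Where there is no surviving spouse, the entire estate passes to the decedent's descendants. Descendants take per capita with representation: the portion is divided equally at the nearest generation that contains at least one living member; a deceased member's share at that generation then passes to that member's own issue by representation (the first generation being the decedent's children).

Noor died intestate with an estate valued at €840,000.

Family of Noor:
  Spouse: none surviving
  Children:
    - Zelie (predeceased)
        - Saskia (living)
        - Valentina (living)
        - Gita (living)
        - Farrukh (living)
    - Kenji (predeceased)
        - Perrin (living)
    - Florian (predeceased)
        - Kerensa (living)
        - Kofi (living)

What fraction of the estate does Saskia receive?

Saskia receives 1/7 of the estate.

The entire €840,000 passes to the descendants.
No child survives, so the initial division is made at the grandchildren's generation.
That amount (€840,000) is divided into 7 shares of €120,000: Saskia, Valentina, Gita, Farrukh, Perrin, Kerensa, and Kofi each take €120,000.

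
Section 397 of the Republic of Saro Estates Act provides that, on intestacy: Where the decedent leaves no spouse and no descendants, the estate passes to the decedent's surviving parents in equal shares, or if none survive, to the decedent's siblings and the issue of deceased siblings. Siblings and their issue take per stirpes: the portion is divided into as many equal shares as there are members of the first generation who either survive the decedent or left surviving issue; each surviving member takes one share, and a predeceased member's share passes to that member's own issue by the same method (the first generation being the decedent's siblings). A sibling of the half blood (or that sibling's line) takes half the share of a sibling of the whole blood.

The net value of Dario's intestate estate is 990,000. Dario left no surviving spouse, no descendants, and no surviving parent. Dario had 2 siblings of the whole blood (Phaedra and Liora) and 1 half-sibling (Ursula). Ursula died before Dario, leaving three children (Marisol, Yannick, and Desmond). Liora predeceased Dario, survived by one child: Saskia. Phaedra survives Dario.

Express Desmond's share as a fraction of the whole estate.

The entire 990,000 passes to the siblings and their issue.
Counting each half-blood sibling's line as half a unit, there are 5/2 units in 990,000, so one unit is 396,000. Whole-blood lines (Phaedra and Liora) take 396,000 each; half-blood lines (Ursula) take 198,000 each.
Ursula's share (198,000) is divided into 3 shares of 66,000: Marisol, Yannick, and Desmond each take 66,000.
Liora's share (396,000) passes entirely to Saskia.

Desmond receives 1/15 of the estate.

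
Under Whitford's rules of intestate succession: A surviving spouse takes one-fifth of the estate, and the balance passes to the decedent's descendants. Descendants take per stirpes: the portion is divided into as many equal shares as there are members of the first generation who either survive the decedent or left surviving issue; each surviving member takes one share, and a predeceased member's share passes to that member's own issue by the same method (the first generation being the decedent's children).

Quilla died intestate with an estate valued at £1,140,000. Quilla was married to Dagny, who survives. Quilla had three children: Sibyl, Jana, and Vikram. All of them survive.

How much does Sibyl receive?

Sibyl receives £304,000.

Dagny takes one-fifth of £1,140,000 = £228,000. The remaining £912,000 passes to the descendants.
The descendants' portion (£912,000) is divided into 3 shares of £304,000: Sibyl, Jana, and Vikram each take £304,000.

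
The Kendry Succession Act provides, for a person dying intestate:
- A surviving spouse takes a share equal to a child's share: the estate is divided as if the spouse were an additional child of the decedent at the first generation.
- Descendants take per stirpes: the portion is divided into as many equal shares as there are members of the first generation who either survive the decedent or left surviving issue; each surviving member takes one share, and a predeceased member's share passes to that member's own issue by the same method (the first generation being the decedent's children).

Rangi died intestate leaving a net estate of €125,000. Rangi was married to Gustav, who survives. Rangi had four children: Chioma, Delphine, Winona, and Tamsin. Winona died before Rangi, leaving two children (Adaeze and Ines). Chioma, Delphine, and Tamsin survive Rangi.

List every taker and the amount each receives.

The spouse counts as an additional share at the children's level, so there are 5 primary shares of €25,000. Gustav takes one such share (€25,000).
The children's combined portion (€100,000) is divided into 4 shares of €25,000: Chioma, Delphine, and Tamsin each take €25,000; Winona's €25,000 share passes to Winona's issue.
Winona's share (€25,000) is divided into 2 shares of €12,500: Adaeze and Ines each take €12,500.

Gustav: €25,000; Chioma: €25,000; Delphine: €25,000; Adaeze: €12,500; Ines: €12,500; Tamsin: €25,000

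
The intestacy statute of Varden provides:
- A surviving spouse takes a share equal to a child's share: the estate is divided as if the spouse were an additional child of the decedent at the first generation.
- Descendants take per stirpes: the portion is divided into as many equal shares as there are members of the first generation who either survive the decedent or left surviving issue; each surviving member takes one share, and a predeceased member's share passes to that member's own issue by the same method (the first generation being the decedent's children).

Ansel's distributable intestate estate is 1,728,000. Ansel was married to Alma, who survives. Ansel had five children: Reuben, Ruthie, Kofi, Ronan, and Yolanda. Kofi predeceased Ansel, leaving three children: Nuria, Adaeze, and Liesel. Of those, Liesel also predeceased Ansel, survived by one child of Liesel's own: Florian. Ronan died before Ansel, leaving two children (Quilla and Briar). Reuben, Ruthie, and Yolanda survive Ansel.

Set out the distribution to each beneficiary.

The spouse counts as an additional share at the children's level, so there are 6 primary shares of 288,000. Alma takes one such share (288,000).
The children's combined portion (1,440,000) is divided into 5 shares of 288,000: Reuben, Ruthie, and Yolanda each take 288,000; Kofi's 288,000 share passes to Kofi's issue; Ronan's 288,000 share passes to Ronan's issue.
Kofi's share (288,000) is divided into 3 shares of 96,000: Nuria and Adaeze each take 96,000; Liesel's 96,000 share passes to Liesel's issue.
Liesel's share (96,000) passes entirely to Florian.
Ronan's share (288,000) is divided into 2 shares of 144,000: Quilla and Briar each take 144,000.

Alma: 288,000; Reuben: 288,000; Ruthie: 288,000; Nuria: 96,000; Adaeze: 96,000; Florian: 96,000; Quilla: 144,000; Briar: 144,000; Yolanda: 288,000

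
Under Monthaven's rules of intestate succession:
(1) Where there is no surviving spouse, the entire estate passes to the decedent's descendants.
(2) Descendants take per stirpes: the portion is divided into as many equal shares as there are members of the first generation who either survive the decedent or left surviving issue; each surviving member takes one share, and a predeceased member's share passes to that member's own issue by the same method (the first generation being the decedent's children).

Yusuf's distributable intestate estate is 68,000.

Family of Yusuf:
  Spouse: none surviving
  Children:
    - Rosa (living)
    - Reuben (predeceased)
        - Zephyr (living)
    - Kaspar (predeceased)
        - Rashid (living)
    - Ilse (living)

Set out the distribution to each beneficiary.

The entire 68,000 passes to the descendants.
That amount (68,000) is divided into 4 shares of 17,000: Rosa and Ilse each take 17,000; Reuben's 17,000 share passes to Reuben's issue; Kaspar's 17,000 share passes to Kaspar's issue.
Reuben's share (17,000) passes entirely to Zephyr.
Kaspar's share (17,000) passes entirely to Rashid.

Rosa: 17,000; Zephyr: 17,000; Rashid: 17,000; Ilse: 17,000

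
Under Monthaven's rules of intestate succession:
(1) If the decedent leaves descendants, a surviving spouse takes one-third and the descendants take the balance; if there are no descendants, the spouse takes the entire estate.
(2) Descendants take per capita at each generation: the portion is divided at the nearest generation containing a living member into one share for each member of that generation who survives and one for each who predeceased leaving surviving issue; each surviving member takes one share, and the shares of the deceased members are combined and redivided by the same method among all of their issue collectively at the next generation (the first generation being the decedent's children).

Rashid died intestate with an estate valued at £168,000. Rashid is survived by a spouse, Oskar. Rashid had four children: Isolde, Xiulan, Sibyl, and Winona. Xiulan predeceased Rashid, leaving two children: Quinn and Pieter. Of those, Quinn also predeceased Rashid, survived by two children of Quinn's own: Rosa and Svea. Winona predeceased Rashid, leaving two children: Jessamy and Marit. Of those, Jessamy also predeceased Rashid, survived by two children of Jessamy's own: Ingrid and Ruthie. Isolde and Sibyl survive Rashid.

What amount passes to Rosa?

Oskar takes one-third of £168,000 = £56,000. The remaining £112,000 passes to the descendants.
The descendants' portion (£112,000) is divided at the children's generation into 4 shares of £28,000. Isolde and Sibyl each take £28,000. The 2 shares of the deceased (Xiulan and Winona) are combined into a pool of £56,000.
That pool (£56,000) is divided at the grandchildren's generation into 4 shares of £14,000. Pieter and Marit each take £14,000. The 2 shares of the deceased (Quinn and Jessamy) are combined into a pool of £28,000.
That pool (£28,000) is divided at the great-grandchildren's generation equally among Rosa, Svea, Ingrid, and Ruthie: £7,000 each.

Rosa receives £7,000.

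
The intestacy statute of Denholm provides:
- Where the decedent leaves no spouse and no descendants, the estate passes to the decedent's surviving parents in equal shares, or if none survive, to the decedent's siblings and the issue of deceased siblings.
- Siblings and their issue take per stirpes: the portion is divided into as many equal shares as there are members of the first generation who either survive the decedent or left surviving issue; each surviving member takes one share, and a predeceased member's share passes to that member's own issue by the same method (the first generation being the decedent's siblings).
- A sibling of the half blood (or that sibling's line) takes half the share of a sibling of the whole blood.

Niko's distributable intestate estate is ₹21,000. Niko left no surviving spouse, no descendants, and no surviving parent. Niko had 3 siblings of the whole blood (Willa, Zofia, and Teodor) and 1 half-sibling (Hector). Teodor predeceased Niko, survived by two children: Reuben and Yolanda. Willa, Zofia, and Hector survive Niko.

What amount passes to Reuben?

The entire ₹21,000 passes to the siblings and their issue.
Counting each half-blood sibling's line as half a unit, there are 7/2 units in ₹21,000, so one unit is ₹6,000. Whole-blood lines (Willa, Zofia, and Teodor) take ₹6,000 each; half-blood lines (Hector) take ₹3,000 each.
Teodor's share (₹6,000) is divided into 2 shares of ₹3,000: Reuben and Yolanda each take ₹3,000.

Reuben receives ₹3,000.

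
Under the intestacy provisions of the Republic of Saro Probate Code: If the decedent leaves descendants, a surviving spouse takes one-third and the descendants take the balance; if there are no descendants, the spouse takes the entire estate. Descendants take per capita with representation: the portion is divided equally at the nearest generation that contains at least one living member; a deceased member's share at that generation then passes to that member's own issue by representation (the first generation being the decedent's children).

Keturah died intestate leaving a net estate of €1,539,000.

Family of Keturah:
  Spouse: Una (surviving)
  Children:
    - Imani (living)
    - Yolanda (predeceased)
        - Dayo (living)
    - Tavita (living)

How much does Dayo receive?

Una takes one-third of €1,539,000 = €513,000. The remaining €1,026,000 passes to the descendants.
The descendants' portion (€1,026,000) is divided into 3 shares of €342,000: Imani and Tavita each take €342,000; Yolanda's €342,000 share passes to Yolanda's issue.
Yolanda's share (€342,000) passes entirely to Dayo.

Dayo receives €342,000.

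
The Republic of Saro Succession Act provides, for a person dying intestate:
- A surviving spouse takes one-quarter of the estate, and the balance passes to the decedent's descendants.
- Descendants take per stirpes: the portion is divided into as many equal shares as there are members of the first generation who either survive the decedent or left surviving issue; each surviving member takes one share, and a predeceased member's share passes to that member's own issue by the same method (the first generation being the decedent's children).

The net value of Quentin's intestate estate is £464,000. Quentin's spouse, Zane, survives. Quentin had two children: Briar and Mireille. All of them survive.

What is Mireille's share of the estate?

Mireille receives £174,000.

Zane takes one-quarter of £464,000 = £116,000. The remaining £348,000 passes to the descendants.
The descendants' portion (£348,000) is divided into 2 shares of £174,000: Briar and Mireille each take £174,000.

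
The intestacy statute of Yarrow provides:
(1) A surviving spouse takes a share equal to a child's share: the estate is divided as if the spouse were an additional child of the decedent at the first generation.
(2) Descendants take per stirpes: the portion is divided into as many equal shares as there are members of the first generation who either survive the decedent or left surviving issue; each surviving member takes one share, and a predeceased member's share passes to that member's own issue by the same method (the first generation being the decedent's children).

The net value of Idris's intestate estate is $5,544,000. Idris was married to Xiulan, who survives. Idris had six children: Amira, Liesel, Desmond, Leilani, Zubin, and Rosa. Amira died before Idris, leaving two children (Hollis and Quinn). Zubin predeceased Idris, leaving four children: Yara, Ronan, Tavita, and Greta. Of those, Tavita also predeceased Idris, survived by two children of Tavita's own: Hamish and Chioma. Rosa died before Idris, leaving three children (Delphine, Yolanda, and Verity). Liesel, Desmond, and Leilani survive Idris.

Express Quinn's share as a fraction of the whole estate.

The spouse counts as an additional share at the children's level, so there are 7 primary shares of $792,000. Xiulan takes one such share ($792,000).
The children's combined portion ($4,752,000) is divided into 6 shares of $792,000: Liesel, Desmond, and Leilani each take $792,000; Amira's $792,000 share passes to Amira's issue; Zubin's $792,000 share passes to Zubin's issue; Rosa's $792,000 share passes to Rosa's issue.
Amira's share ($792,000) is divided into 2 shares of $396,000: Hollis and Quinn each take $396,000.
Zubin's share ($792,000) is divided into 4 shares of $198,000: Yara, Ronan, and Greta each take $198,000; Tavita's $198,000 share passes to Tavita's issue.
Tavita's share ($198,000) is divided into 2 shares of $99,000: Hamish and Chioma each take $99,000.
Rosa's share ($792,000) is divided into 3 shares of $264,000: Delphine, Yolanda, and Verity each take $264,000.

Quinn receives 1/14 of the estate.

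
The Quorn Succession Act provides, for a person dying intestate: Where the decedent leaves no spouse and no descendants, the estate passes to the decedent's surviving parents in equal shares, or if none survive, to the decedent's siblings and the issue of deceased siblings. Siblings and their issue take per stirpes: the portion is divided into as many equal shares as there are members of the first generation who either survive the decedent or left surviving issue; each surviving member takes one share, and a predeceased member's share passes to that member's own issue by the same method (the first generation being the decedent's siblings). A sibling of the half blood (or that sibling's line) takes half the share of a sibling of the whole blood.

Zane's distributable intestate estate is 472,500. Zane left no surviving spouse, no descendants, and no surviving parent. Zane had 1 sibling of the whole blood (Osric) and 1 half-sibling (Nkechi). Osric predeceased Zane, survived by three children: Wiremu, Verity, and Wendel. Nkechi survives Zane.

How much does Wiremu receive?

The entire 472,500 passes to the siblings and their issue.
Counting each half-blood sibling's line as half a unit, there are 3/2 units in 472,500, so one unit is 315,000. Whole-blood lines (Osric) take 315,000 each; half-blood lines (Nkechi) take 157,500 each.
Osric's share (315,000) is divided into 3 shares of 105,000: Wiremu, Verity, and Wendel each take 105,000.

Wiremu receives 105,000.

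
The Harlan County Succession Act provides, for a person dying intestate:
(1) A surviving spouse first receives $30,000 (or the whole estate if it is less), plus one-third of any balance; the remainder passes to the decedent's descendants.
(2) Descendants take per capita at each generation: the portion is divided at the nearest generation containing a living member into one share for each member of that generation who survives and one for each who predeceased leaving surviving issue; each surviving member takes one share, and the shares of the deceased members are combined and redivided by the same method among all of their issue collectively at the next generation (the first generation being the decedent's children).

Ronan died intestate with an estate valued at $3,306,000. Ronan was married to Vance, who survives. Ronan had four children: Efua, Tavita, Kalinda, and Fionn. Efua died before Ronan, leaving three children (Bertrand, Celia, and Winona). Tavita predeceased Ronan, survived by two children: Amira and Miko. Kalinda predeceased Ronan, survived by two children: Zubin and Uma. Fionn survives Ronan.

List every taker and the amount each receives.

Vance first takes $30,000, leaving a balance of $3,276,000. Vance then takes one-third of the balance ($1,092,000), for a total of $1,122,000. The remaining $2,184,000 passes to the descendants.
The descendants' portion ($2,184,000) is divided at the children's generation into 4 shares of $546,000. Fionn takes $546,000. The 3 shares of the deceased (Efua, Tavita, and Kalinda) are combined into a pool of $1,638,000.
That pool ($1,638,000) is divided at the grandchildren's generation equally among Bertrand, Celia, Winona, Amira, Miko, Zubin, and Uma: $234,000 each.

Vance: $1,122,000; Bertrand: $234,000; Celia: $234,000; Winona: $234,000; Amira: $234,000; Miko: $234,000; Zubin: $234,000; Uma: $234,000; Fionn: $546,000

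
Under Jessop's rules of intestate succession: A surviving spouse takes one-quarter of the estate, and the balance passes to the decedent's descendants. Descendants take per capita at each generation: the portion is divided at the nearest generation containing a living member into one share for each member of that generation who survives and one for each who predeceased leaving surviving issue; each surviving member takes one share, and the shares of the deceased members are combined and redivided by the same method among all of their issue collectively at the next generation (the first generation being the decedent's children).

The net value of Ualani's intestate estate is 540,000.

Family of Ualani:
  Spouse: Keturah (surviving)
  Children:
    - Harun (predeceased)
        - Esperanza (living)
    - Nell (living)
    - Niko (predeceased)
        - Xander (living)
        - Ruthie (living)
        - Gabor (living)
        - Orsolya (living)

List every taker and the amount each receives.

Keturah: 135,000; Esperanza: 54,000; Nell: 135,000; Xander: 54,000; Ruthie: 54,000; Gabor: 54,000; Orsolya: 54,000

Keturah takes one-quarter of 540,000 = 135,000. The remaining 405,000 passes to the descendants.
The descendants' portion (405,000) is divided at the children's generation into 3 shares of 135,000. Nell takes 135,000. The 2 shares of the deceased (Harun and Niko) are combined into a pool of 270,000.
That pool (270,000) is divided at the grandchildren's generation equally among Esperanza, Xander, Ruthie, Gabor, and Orsolya: 54,000 each.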